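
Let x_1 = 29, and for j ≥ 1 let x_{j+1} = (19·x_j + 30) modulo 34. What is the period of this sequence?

Listing terms: x_1 = 29; x_2 = 3; x_3 = 19; x_4 = 17; x_5 = 13; x_6 = 5; x_7 = 23; x_8 = 25; x_9 = 29.
The sequence repeats with period 8.

8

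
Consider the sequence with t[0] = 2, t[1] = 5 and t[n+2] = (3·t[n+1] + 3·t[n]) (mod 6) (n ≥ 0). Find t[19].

3

t[0] = 2; t[1] = 5; t[2] = 3; t[3] = 0; t[4] = 3; t[5] = 3; t[6] = 0.
Since (t[5], t[6]) = (t[2], t[3]) = (3, 0) (two consecutive terms determine the rest), the sequence is eventually periodic: after a pre-period of length 2 it cycles with period 3.
For n ≥ 2, t[n] depends only on (n - 2) mod 3. (19 - 2) mod 3 = 2, so t[19] = t[4] = 3.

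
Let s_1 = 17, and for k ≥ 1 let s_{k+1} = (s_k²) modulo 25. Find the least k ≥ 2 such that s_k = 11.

6

We have s_1 = 17, s_2 = 14, s_3 = 21, s_4 = 16, s_5 = 6, s_6 = 11, s_7 = 21.
Since s_7 = s_3 = 21, the sequence is eventually periodic: after a pre-period of length 2 it cycles with period 4.
The value 11 first appears (with k ≥ 2) at s_6.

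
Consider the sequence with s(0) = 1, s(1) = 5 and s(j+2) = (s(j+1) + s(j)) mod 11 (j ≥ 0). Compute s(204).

6

We have s(0) = 1, s(1) = 5, s(2) = 6, s(3) = 0, s(4) = 6, s(5) = 6, s(6) = 1, s(7) = 7, s(8) = 8, s(9) = 4, s(10) = 1, s(11) = 5.
The sequence repeats with period 10.
So s(204) = s(0 + ((204-0) mod 10)) = s(4) = 6.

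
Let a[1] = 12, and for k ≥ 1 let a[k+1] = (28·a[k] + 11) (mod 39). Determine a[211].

Computing terms: a[1] = 12; a[2] = 35; a[3] = 16; a[4] = 30; a[5] = 32; a[6] = 10; a[7] = 18; a[8] = 8; a[9] = 1; a[10] = 0; a[11] = 11; a[12] = 7; a[13] = 12.
Since a[13] = a[1] = 12, the sequence is periodic with period 12.
(211 - 1) mod 12 = 6, so a[211] = a[7] = 18.

18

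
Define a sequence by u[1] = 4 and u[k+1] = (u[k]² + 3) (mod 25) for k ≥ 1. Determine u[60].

24

Computing terms: u[1] = 4, u[2] = 19, u[3] = 14, u[4] = 24, u[5] = 4.
Since u[5] = u[1] = 4, the sequence is periodic with period 4.
(60 - 1) mod 4 = 3, so u[60] = u[4] = 24.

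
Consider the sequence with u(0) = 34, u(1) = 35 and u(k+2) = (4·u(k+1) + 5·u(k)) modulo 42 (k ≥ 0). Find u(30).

Listing terms: u(0) = 34,  u(1) = 35,  u(2) = 16,  u(3) = 29,  u(4) = 28,  u(5) = 5,  u(6) = 34,  u(7) = 35.
The sequence repeats with period 6.
(30 - 0) mod 6 = 0, so u(30) = u(0) = 34.

34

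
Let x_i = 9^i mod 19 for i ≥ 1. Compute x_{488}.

Listing terms: x_1 = 9, x_2 = 5, x_3 = 7, x_4 = 6, x_5 = 16, x_6 = 11, x_7 = 4, x_8 = 17, x_9 = 1, x_{10} = 9.
The sequence repeats with period 9.
(488 - 1) mod 9 = 1, so x_{488} = x_2 = 5.

5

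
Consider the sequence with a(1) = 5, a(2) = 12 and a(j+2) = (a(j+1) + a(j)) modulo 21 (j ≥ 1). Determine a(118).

We have a(1) = 5; a(2) = 12; a(3) = 17; a(4) = 8; a(5) = 4; a(6) = 12; a(7) = 16; a(8) = 7; a(9) = 2; a(10) = 9; a(11) = 11; a(12) = 20; a(13) = 10; a(14) = 9; a(15) = 19; a(16) = 7; a(17) = 5; a(18) = 12.
The sequence repeats with period 16.
(118 - 1) mod 16 = 5, so a(118) = a(6) = 12.

12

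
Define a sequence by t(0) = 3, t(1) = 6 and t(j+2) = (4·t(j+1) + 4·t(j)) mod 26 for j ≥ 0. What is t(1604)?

t(0) = 3,  t(1) = 6,  t(2) = 10,  t(3) = 12,  t(4) = 10,  t(5) = 10,  t(6) = 2,  t(7) = 22,  t(8) = 18,  t(9) = 4,  t(10) = 10,  t(11) = 4,  t(12) = 4,  t(13) = 6,  t(14) = 14,  t(15) = 2,  t(16) = 12,  t(17) = 4,  t(18) = 12,  t(19) = 12,  t(20) = 18,  t(21) = 16,  t(22) = 6,  t(23) = 10.
Since (t(22), t(23)) = (t(1), t(2)) = (6, 10) (two consecutive terms determine the rest), the sequence is eventually periodic: after a pre-period of length 1 it cycles with period 21.
For j ≥ 1, t(j) depends only on (j - 1) mod 21. (1604 - 1) mod 21 = 7, so t(1604) = t(8) = 18.

18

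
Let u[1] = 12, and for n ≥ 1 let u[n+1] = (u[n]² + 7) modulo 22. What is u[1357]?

10

Listing terms: u[1] = 12, u[2] = 19, u[3] = 16, u[4] = 21, u[5] = 8, u[6] = 5, u[7] = 10, u[8] = 19.
Since u[8] = u[2] = 19, the sequence is eventually periodic: after a pre-period of length 1 it cycles with period 6.
For n ≥ 2, u[n] depends only on (n - 2) mod 6. (1357 - 2) mod 6 = 5, so u[1357] = u[7] = 10.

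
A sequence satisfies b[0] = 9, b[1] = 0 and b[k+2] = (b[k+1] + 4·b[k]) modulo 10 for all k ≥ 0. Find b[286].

0

b[0] = 9,  b[1] = 0,  b[2] = 6,  b[3] = 6,  b[4] = 0,  b[5] = 4,  b[6] = 4,  b[7] = 0,  b[8] = 6.
Since (b[7], b[8]) = (b[1], b[2]) = (0, 6) (two consecutive terms determine the rest), the sequence is eventually periodic: after a pre-period of length 1 it cycles with period 6.
For k ≥ 1, b[k] depends only on (k - 1) mod 6. (286 - 1) mod 6 = 3, so b[286] = b[4] = 0.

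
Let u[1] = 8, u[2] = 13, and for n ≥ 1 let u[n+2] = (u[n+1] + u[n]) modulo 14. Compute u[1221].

Computing terms: u[1] = 8, u[2] = 13, u[3] = 7, u[4] = 6, u[5] = 13, u[6] = 5, u[7] = 4, u[8] = 9, u[9] = 13, u[10] = 8, u[11] = 7, u[12] = 1, u[13] = 8, u[14] = 9, u[15] = 3, u[16] = 12, u[17] = 1, u[18] = 13, u[19] = 0, u[20] = 13, u[21] = 13, u[22] = 12, u[23] = 11, u[24] = 9, u[25] = 6, u[26] = 1, u[27] = 7, u[28] = 8, u[29] = 1, u[30] = 9, u[31] = 10, u[32] = 5, u[33] = 1, u[34] = 6, u[35] = 7, u[36] = 13, u[37] = 6, u[38] = 5, u[39] = 11, u[40] = 2, u[41] = 13, u[42] = 1, u[43] = 0, u[44] = 1, u[45] = 1, u[46] = 2, u[47] = 3, u[48] = 5, u[49] = 8, u[50] = 13.
Since (u[49], u[50]) = (u[1], u[2]) = (8, 13) (two consecutive terms determine the rest), the sequence is periodic with period 48.
(1221 - 1) mod 48 = 20, so u[1221] = u[21] = 13.

13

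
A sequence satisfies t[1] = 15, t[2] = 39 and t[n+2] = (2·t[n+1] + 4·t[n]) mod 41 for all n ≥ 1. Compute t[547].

17

We have t[1] = 15,  t[2] = 39,  t[3] = 15,  t[4] = 22,  t[5] = 22,  t[6] = 9,  t[7] = 24,  t[8] = 2,  t[9] = 18,  t[10] = 3,  t[11] = 37,  t[12] = 4,  t[13] = 33,  t[14] = 0,  t[15] = 9,  t[16] = 18,  t[17] = 31,  t[18] = 11,  t[19] = 23,  t[20] = 8,  t[21] = 26,  t[22] = 2,  t[23] = 26,  t[24] = 19,  t[25] = 19,  t[26] = 32,  t[27] = 17,  t[28] = 39,  t[29] = 23,  t[30] = 38,  t[31] = 4,  t[32] = 37,  t[33] = 8,  t[34] = 0,  t[35] = 32,  t[36] = 23,  t[37] = 10,  t[38] = 30,  t[39] = 18,  t[40] = 33,  t[41] = 15,  t[42] = 39.
The sequence repeats with period 40.
(547 - 1) mod 40 = 26, so t[547] = t[27] = 17.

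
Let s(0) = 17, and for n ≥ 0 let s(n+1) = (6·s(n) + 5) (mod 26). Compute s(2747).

We have s(0) = 17,  s(1) = 3,  s(2) = 23,  s(3) = 13,  s(4) = 5,  s(5) = 9,  s(6) = 7,  s(7) = 21,  s(8) = 1,  s(9) = 11,  s(10) = 19,  s(11) = 15,  s(12) = 17.
The sequence repeats with period 12.
(2747 - 0) mod 12 = 11, so s(2747) = s(11) = 15.

15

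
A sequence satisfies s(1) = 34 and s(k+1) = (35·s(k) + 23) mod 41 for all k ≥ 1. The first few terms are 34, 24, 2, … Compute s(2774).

10

Computing terms: s(1) = 34, s(2) = 24, s(3) = 2, s(4) = 11, s(5) = 39, s(6) = 35, s(7) = 18, s(8) = 38, s(9) = 0, s(10) = 23, s(11) = 8, s(12) = 16, s(13) = 9, s(14) = 10, s(15) = 4, s(16) = 40, s(17) = 29, s(18) = 13, s(19) = 27, s(20) = 25, s(21) = 37, s(22) = 6, s(23) = 28, s(24) = 19, s(25) = 32, s(26) = 36, s(27) = 12, s(28) = 33, s(29) = 30, s(30) = 7, s(31) = 22, s(32) = 14, s(33) = 21, s(34) = 20, s(35) = 26, s(36) = 31, s(37) = 1, s(38) = 17, s(39) = 3, s(40) = 5, s(41) = 34.
The sequence repeats with period 40.
(2774 - 1) mod 40 = 13, so s(2774) = s(14) = 10.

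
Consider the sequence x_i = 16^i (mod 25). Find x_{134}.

x_1 = 16, x_2 = 6, x_3 = 21, x_4 = 11, x_5 = 1, x_6 = 16.
Since x_6 = x_1 = 16, the sequence is periodic with period 5.
So x_{134} = x_{1 + ((134-1) mod 5)} = x_4 = 11.

11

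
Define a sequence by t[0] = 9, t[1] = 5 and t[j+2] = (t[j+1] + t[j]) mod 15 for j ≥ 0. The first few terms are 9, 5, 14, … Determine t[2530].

11

t[0] = 9,  t[1] = 5,  t[2] = 14,  t[3] = 4,  t[4] = 3,  t[5] = 7,  t[6] = 10,  t[7] = 2,  t[8] = 12,  t[9] = 14,  t[10] = 11,  t[11] = 10,  t[12] = 6,  t[13] = 1,  t[14] = 7,  t[15] = 8,  t[16] = 0,  t[17] = 8,  t[18] = 8,  t[19] = 1,  t[20] = 9,  t[21] = 10,  t[22] = 4,  t[23] = 14,  t[24] = 3,  t[25] = 2,  t[26] = 5,  t[27] = 7,  t[28] = 12,  t[29] = 4,  t[30] = 1,  t[31] = 5,  t[32] = 6,  t[33] = 11,  t[34] = 2,  t[35] = 13,  t[36] = 0,  t[37] = 13,  t[38] = 13,  t[39] = 11,  t[40] = 9,  t[41] = 5.
Since (t[40], t[41]) = (t[0], t[1]) = (9, 5) (two consecutive terms determine the rest), the sequence is periodic with period 40.
(2530 - 0) mod 40 = 10, so t[2530] = t[10] = 11.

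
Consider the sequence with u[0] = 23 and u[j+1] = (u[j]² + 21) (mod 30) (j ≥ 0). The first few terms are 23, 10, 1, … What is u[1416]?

7

Listing terms: u[0] = 23; u[1] = 10; u[2] = 1; u[3] = 22; u[4] = 25; u[5] = 16; u[6] = 7; u[7] = 10.
Since u[7] = u[1] = 10, the sequence is eventually periodic: after a pre-period of length 1 it cycles with period 6.
For j ≥ 1, u[j] depends only on (j - 1) mod 6. (1416 - 1) mod 6 = 5, so u[1416] = u[6] = 7.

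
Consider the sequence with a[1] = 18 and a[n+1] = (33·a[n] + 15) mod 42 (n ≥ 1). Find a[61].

We have a[1] = 18; a[2] = 21; a[3] = 36; a[4] = 27; a[5] = 24; a[6] = 9; a[7] = 18.
Since a[7] = a[1] = 18, the sequence is periodic with period 6.
(61 - 1) mod 6 = 0, so a[61] = a[1] = 18.

18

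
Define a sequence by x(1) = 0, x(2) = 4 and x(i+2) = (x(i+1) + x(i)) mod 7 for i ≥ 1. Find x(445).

2

We have x(1) = 0,  x(2) = 4,  x(3) = 4,  x(4) = 1,  x(5) = 5,  x(6) = 6,  x(7) = 4,  x(8) = 3,  x(9) = 0,  x(10) = 3,  x(11) = 3,  x(12) = 6,  x(13) = 2,  x(14) = 1,  x(15) = 3,  x(16) = 4,  x(17) = 0,  x(18) = 4.
The sequence repeats with period 16.
(445 - 1) mod 16 = 12, so x(445) = x(13) = 2.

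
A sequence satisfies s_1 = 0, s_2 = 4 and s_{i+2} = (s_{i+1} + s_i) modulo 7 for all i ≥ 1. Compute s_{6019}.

Computing terms: s_1 = 0, s_2 = 4, s_3 = 4, s_4 = 1, s_5 = 5, s_6 = 6, s_7 = 4, s_8 = 3, s_9 = 0, s_{10} = 3, s_{11} = 3, s_{12} = 6, s_{13} = 2, s_{14} = 1, s_{15} = 3, s_{16} = 4, s_{17} = 0, s_{18} = 4.
The sequence repeats with period 16.
(6019 - 1) mod 16 = 2, so s_{6019} = s_3 = 4.

4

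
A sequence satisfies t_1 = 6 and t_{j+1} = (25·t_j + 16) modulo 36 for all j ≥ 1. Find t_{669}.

Computing terms: t_1 = 6,  t_2 = 22,  t_3 = 26,  t_4 = 18,  t_5 = 34,  t_6 = 2,  t_7 = 30,  t_8 = 10,  t_9 = 14,  t_{10} = 6.
Since t_{10} = t_1 = 6, the sequence is periodic with period 9.
(669 - 1) mod 9 = 2, so t_{669} = t_3 = 26.

26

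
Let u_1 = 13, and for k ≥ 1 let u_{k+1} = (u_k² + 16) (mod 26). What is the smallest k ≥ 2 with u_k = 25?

Computing terms: u_1 = 13, u_2 = 3, u_3 = 25, u_4 = 17, u_5 = 19, u_6 = 13.
The sequence repeats with period 5.
The value 25 first appears (with k ≥ 2) at u_3.

3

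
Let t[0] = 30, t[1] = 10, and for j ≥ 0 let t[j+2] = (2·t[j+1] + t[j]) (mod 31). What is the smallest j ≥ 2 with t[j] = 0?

27

t[0] = 30, t[1] = 10, t[2] = 19, t[3] = 17, t[4] = 22, t[5] = 30, t[6] = 20, t[7] = 8, t[8] = 5, t[9] = 18, t[10] = 10, t[11] = 7, t[12] = 24, t[13] = 24, t[14] = 10, t[15] = 13, t[16] = 5, t[17] = 23, t[18] = 20, t[19] = 1, t[20] = 22, t[21] = 14, t[22] = 19, t[23] = 21, t[24] = 30, t[25] = 19, t[26] = 6, t[27] = 0, t[28] = 6, t[29] = 12, t[30] = 30, t[31] = 10.
The sequence repeats with period 30.
The value 0 first appears (with j ≥ 2) at t[27].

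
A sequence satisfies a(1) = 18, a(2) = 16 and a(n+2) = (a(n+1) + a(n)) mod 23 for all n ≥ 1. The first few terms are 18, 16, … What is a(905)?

Computing terms: a(1) = 18; a(2) = 16; a(3) = 11; a(4) = 4; a(5) = 15; a(6) = 19; a(7) = 11; a(8) = 7; a(9) = 18; a(10) = 2; a(11) = 20; a(12) = 22; a(13) = 19; a(14) = 18; a(15) = 14; a(16) = 9; a(17) = 0; a(18) = 9; a(19) = 9; a(20) = 18; a(21) = 4; a(22) = 22; a(23) = 3; a(24) = 2; a(25) = 5; a(26) = 7; a(27) = 12; a(28) = 19; a(29) = 8; a(30) = 4; a(31) = 12; a(32) = 16; a(33) = 5; a(34) = 21; a(35) = 3; a(36) = 1; a(37) = 4; a(38) = 5; a(39) = 9; a(40) = 14; a(41) = 0; a(42) = 14; a(43) = 14; a(44) = 5; a(45) = 19; a(46) = 1; a(47) = 20; a(48) = 21; a(49) = 18; a(50) = 16.
Since (a(49), a(50)) = (a(1), a(2)) = (18, 16) (two consecutive terms determine the rest), the sequence is periodic with period 48.
(905 - 1) mod 48 = 40, so a(905) = a(41) = 0.

0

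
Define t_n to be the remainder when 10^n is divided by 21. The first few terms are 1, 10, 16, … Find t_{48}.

1

Listing terms: t_0 = 1,  t_1 = 10,  t_2 = 16,  t_3 = 13,  t_4 = 4,  t_5 = 19,  t_6 = 1.
Since t_6 = t_0 = 1, the sequence is periodic with period 6.
(48 - 0) mod 6 = 0, so t_{48} = t_0 = 1.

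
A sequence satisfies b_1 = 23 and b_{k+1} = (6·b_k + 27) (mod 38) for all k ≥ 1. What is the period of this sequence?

We have b_1 = 23, b_2 = 13, b_3 = 29, b_4 = 11, b_5 = 17, b_6 = 15, b_7 = 3, b_8 = 7, b_9 = 31, b_{10} = 23.
Since b_{10} = b_1 = 23, the sequence is periodic with period 9.

9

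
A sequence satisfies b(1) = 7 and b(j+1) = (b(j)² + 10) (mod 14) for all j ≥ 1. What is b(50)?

We have b(1) = 7, b(2) = 3, b(3) = 5, b(4) = 7.
Since b(4) = b(1) = 7, the sequence is periodic with period 3.
So b(50) = b(1 + ((50-1) mod 3)) = b(2) = 3.

3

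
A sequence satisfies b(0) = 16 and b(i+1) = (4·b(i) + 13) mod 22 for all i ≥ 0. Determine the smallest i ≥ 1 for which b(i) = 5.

Listing terms: b(0) = 16, b(1) = 11, b(2) = 13, b(3) = 21, b(4) = 9, b(5) = 5, b(6) = 11.
Since b(6) = b(1) = 11, the sequence is eventually periodic: after a pre-period of length 1 it cycles with period 5.
The value 5 first appears (with i ≥ 1) at b(5).

5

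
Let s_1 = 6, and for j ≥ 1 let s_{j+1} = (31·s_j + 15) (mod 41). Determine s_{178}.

26

Listing terms: s_1 = 6,  s_2 = 37,  s_3 = 14,  s_4 = 39,  s_5 = 35,  s_6 = 34,  s_7 = 3,  s_8 = 26,  s_9 = 1,  s_{10} = 5,  s_{11} = 6.
Since s_{11} = s_1 = 6, the sequence is periodic with period 10.
(178 - 1) mod 10 = 7, so s_{178} = s_8 = 26.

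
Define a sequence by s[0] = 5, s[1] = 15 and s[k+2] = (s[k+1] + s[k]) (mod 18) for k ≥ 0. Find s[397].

Listing terms: s[0] = 5; s[1] = 15; s[2] = 2; s[3] = 17; s[4] = 1; s[5] = 0; s[6] = 1; s[7] = 1; s[8] = 2; s[9] = 3; s[10] = 5; s[11] = 8; s[12] = 13; s[13] = 3; s[14] = 16; s[15] = 1; s[16] = 17; s[17] = 0; s[18] = 17; s[19] = 17; s[20] = 16; s[21] = 15; s[22] = 13; s[23] = 10; s[24] = 5; s[25] = 15.
Since (s[24], s[25]) = (s[0], s[1]) = (5, 15) (two consecutive terms determine the rest), the sequence is periodic with period 24.
(397 - 0) mod 24 = 13, so s[397] = s[13] = 3.

3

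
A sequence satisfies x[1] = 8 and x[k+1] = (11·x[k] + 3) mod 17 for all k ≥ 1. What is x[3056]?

Computing terms: x[1] = 8; x[2] = 6; x[3] = 1; x[4] = 14; x[5] = 4; x[6] = 13; x[7] = 10; x[8] = 11; x[9] = 5; x[10] = 7; x[11] = 12; x[12] = 16; x[13] = 9; x[14] = 0; x[15] = 3; x[16] = 2; x[17] = 8.
Since x[17] = x[1] = 8, the sequence is periodic with period 16.
(3056 - 1) mod 16 = 15, so x[3056] = x[16] = 2.

2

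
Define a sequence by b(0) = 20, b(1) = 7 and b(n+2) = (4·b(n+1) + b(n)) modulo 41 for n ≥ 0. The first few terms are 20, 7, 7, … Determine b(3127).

We have b(0) = 20, b(1) = 7, b(2) = 7, b(3) = 35, b(4) = 24, b(5) = 8, b(6) = 15, b(7) = 27, b(8) = 0, b(9) = 27, b(10) = 26, b(11) = 8, b(12) = 17, b(13) = 35, b(14) = 34, b(15) = 7, b(16) = 21, b(17) = 9, b(18) = 16, b(19) = 32, b(20) = 21, b(21) = 34, b(22) = 34, b(23) = 6, b(24) = 17, b(25) = 33, b(26) = 26, b(27) = 14, b(28) = 0, b(29) = 14, b(30) = 15, b(31) = 33, b(32) = 24, b(33) = 6, b(34) = 7, b(35) = 34, b(36) = 20, b(37) = 32, b(38) = 25, b(39) = 9, b(40) = 20, b(41) = 7.
Since (b(40), b(41)) = (b(0), b(1)) = (20, 7) (two consecutive terms determine the rest), the sequence is periodic with period 40.
(3127 - 0) mod 40 = 7, so b(3127) = b(7) = 27.

27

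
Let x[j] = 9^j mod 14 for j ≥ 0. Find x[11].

11

Computing terms: x[0] = 1; x[1] = 9; x[2] = 11; x[3] = 1.
Since x[3] = x[0] = 1, the sequence is periodic with period 3.
So x[11] = x[0 + ((11-0) mod 3)] = x[2] = 11.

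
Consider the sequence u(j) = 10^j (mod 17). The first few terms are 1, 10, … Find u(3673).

u(0) = 1; u(1) = 10; u(2) = 15; u(3) = 14; u(4) = 4; u(5) = 6; u(6) = 9; u(7) = 5; u(8) = 16; u(9) = 7; u(10) = 2; u(11) = 3; u(12) = 13; u(13) = 11; u(14) = 8; u(15) = 12; u(16) = 1.
The sequence repeats with period 16.
So u(3673) = u(0 + ((3673-0) mod 16)) = u(9) = 7.

7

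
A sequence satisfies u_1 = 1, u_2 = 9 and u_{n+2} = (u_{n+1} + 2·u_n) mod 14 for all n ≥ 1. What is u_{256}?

1

We have u_1 = 1, u_2 = 9, u_3 = 11, u_4 = 1, u_5 = 9.
The sequence repeats with period 3.
(256 - 1) mod 3 = 0, so u_{256} = u_1 = 1.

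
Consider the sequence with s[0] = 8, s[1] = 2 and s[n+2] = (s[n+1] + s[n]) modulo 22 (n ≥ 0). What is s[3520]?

Listing terms: s[0] = 8, s[1] = 2, s[2] = 10, s[3] = 12, s[4] = 0, s[5] = 12, s[6] = 12, s[7] = 2, s[8] = 14, s[9] = 16, s[10] = 8, s[11] = 2.
Since (s[10], s[11]) = (s[0], s[1]) = (8, 2) (two consecutive terms determine the rest), the sequence is periodic with period 10.
(3520 - 0) mod 10 = 0, so s[3520] = s[0] = 8.

8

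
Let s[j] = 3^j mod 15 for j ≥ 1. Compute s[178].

We have s[1] = 3; s[2] = 9; s[3] = 12; s[4] = 6; s[5] = 3.
Since s[5] = s[1] = 3, the sequence is periodic with period 4.
So s[178] = s[1 + ((178-1) mod 4)] = s[2] = 9.

9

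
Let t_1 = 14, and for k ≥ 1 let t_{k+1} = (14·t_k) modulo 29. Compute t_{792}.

23

t_1 = 14,  t_2 = 22,  t_3 = 18,  t_4 = 20,  t_5 = 19,  t_6 = 5,  t_7 = 12,  t_8 = 23,  t_9 = 3,  t_{10} = 13,  t_{11} = 8,  t_{12} = 25,  t_{13} = 2,  t_{14} = 28,  t_{15} = 15,  t_{16} = 7,  t_{17} = 11,  t_{18} = 9,  t_{19} = 10,  t_{20} = 24,  t_{21} = 17,  t_{22} = 6,  t_{23} = 26,  t_{24} = 16,  t_{25} = 21,  t_{26} = 4,  t_{27} = 27,  t_{28} = 1,  t_{29} = 14.
The sequence repeats with period 28.
So t_{792} = t_{1 + ((792-1) mod 28)} = t_8 = 23.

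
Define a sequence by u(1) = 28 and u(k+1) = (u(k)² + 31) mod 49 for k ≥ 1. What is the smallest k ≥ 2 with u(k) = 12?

u(1) = 28, u(2) = 31, u(3) = 12, u(4) = 28.
Since u(4) = u(1) = 28, the sequence is periodic with period 3.
The value 12 first appears (with k ≥ 2) at u(3).

3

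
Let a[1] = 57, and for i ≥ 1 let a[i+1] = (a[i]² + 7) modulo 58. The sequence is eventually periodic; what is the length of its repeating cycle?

Listing terms: a[1] = 57, a[2] = 8, a[3] = 13, a[4] = 2, a[5] = 11, a[6] = 12, a[7] = 35, a[8] = 14, a[9] = 29, a[10] = 36, a[11] = 27, a[12] = 40, a[13] = 41, a[14] = 6, a[15] = 43, a[16] = 0, a[17] = 7, a[18] = 56, a[19] = 11.
Since a[19] = a[5] = 11, the sequence is eventually periodic: after a pre-period of length 4 it cycles with period 14.

14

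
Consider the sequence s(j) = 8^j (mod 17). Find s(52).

We have s(0) = 1, s(1) = 8, s(2) = 13, s(3) = 2, s(4) = 16, s(5) = 9, s(6) = 4, s(7) = 15, s(8) = 1.
Since s(8) = s(0) = 1, the sequence is periodic with period 8.
(52 - 0) mod 8 = 4, so s(52) = s(4) = 16.

16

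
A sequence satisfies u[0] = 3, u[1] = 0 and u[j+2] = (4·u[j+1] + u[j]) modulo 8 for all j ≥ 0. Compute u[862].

We have u[0] = 3, u[1] = 0, u[2] = 3, u[3] = 4, u[4] = 3, u[5] = 0.
Since (u[4], u[5]) = (u[0], u[1]) = (3, 0) (two consecutive terms determine the rest), the sequence is periodic with period 4.
So u[862] = u[0 + ((862-0) mod 4)] = u[2] = 3.

3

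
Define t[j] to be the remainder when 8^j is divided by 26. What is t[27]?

Computing terms: t[0] = 1, t[1] = 8, t[2] = 12, t[3] = 18, t[4] = 14, t[5] = 8.
Since t[5] = t[1] = 8, the sequence is eventually periodic: after a pre-period of length 1 it cycles with period 4.
For j ≥ 1, t[j] depends only on (j - 1) mod 4. (27 - 1) mod 4 = 2, so t[27] = t[3] = 18.

18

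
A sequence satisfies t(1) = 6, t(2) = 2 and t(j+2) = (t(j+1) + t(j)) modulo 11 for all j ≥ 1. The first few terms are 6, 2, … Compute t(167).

Listing terms: t(1) = 6,  t(2) = 2,  t(3) = 8,  t(4) = 10,  t(5) = 7,  t(6) = 6,  t(7) = 2.
Since (t(6), t(7)) = (t(1), t(2)) = (6, 2) (two consecutive terms determine the rest), the sequence is periodic with period 5.
So t(167) = t(1 + ((167-1) mod 5)) = t(2) = 2.

2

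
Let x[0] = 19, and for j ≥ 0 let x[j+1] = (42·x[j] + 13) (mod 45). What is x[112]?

19

Computing terms: x[0] = 19; x[1] = 1; x[2] = 10; x[3] = 28; x[4] = 19.
Since x[4] = x[0] = 19, the sequence is periodic with period 4.
(112 - 0) mod 4 = 0, so x[112] = x[0] = 19.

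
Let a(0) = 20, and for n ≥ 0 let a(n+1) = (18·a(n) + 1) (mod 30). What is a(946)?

19

We have a(0) = 20,  a(1) = 1,  a(2) = 19,  a(3) = 13,  a(4) = 25,  a(5) = 1.
Since a(5) = a(1) = 1, the sequence is eventually periodic: after a pre-period of length 1 it cycles with period 4.
For n ≥ 1, a(n) depends only on (n - 1) mod 4. (946 - 1) mod 4 = 1, so a(946) = a(2) = 19.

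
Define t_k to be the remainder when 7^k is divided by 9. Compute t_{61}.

7

Computing terms: t_0 = 1; t_1 = 7; t_2 = 4; t_3 = 1.
The sequence repeats with period 3.
So t_{61} = t_{0 + ((61-0) mod 3)} = t_1 = 7.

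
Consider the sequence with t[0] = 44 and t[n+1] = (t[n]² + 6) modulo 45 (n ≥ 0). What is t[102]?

1

Listing terms: t[0] = 44,  t[1] = 7,  t[2] = 10,  t[3] = 16,  t[4] = 37,  t[5] = 25,  t[6] = 1,  t[7] = 7.
Since t[7] = t[1] = 7, the sequence is eventually periodic: after a pre-period of length 1 it cycles with period 6.
For n ≥ 1, t[n] depends only on (n - 1) mod 6. (102 - 1) mod 6 = 5, so t[102] = t[6] = 1.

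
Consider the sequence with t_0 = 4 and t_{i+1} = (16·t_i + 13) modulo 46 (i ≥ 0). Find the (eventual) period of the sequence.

11

Listing terms: t_0 = 4; t_1 = 31; t_2 = 3; t_3 = 15; t_4 = 23; t_5 = 13; t_6 = 37; t_7 = 7; t_8 = 33; t_9 = 35; t_{10} = 21; t_{11} = 27; t_{12} = 31.
Since t_{12} = t_1 = 31, the sequence is eventually periodic: after a pre-period of length 1 it cycles with period 11.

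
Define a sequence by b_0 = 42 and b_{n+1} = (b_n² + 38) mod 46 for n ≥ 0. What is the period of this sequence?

3

Listing terms: b_0 = 42, b_1 = 8, b_2 = 10, b_3 = 0, b_4 = 38, b_5 = 10.
Since b_5 = b_2 = 10, the sequence is eventually periodic: after a pre-period of length 2 it cycles with period 3.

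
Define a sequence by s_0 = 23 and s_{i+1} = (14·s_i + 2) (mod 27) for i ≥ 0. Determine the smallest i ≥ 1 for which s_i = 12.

9

Listing terms: s_0 = 23,  s_1 = 0,  s_2 = 2,  s_3 = 3,  s_4 = 17,  s_5 = 24,  s_6 = 14,  s_7 = 9,  s_8 = 20,  s_9 = 12,  s_{10} = 8,  s_{11} = 6,  s_{12} = 5,  s_{13} = 18,  s_{14} = 11,  s_{15} = 21,  s_{16} = 26,  s_{17} = 15,  s_{18} = 23.
Since s_{18} = s_0 = 23, the sequence is periodic with period 18.
The value 12 first appears (with i ≥ 1) at s_9.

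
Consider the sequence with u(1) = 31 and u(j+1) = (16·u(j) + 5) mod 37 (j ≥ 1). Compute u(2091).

29

Computing terms: u(1) = 31; u(2) = 20; u(3) = 29; u(4) = 25; u(5) = 35; u(6) = 10; u(7) = 17; u(8) = 18; u(9) = 34; u(10) = 31.
Since u(10) = u(1) = 31, the sequence is periodic with period 9.
So u(2091) = u(1 + ((2091-1) mod 9)) = u(3) = 29.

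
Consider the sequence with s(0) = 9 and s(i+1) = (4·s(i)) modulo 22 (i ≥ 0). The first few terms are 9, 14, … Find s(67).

Computing terms: s(0) = 9; s(1) = 14; s(2) = 12; s(3) = 4; s(4) = 16; s(5) = 20; s(6) = 14.
Since s(6) = s(1) = 14, the sequence is eventually periodic: after a pre-period of length 1 it cycles with period 5.
For i ≥ 1, s(i) depends only on (i - 1) mod 5. (67 - 1) mod 5 = 1, so s(67) = s(2) = 12.

12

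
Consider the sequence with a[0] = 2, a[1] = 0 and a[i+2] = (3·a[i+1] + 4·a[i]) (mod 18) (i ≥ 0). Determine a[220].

Listing terms: a[0] = 2, a[1] = 0, a[2] = 8, a[3] = 6, a[4] = 14, a[5] = 12, a[6] = 2, a[7] = 0.
The sequence repeats with period 6.
So a[220] = a[0 + ((220-0) mod 6)] = a[4] = 14.

14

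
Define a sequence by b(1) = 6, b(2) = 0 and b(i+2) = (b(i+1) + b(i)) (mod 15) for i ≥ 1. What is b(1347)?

Listing terms: b(1) = 6; b(2) = 0; b(3) = 6; b(4) = 6; b(5) = 12; b(6) = 3; b(7) = 0; b(8) = 3; b(9) = 3; b(10) = 6; b(11) = 9; b(12) = 0; b(13) = 9; b(14) = 9; b(15) = 3; b(16) = 12; b(17) = 0; b(18) = 12; b(19) = 12; b(20) = 9; b(21) = 6; b(22) = 0.
Since (b(21), b(22)) = (b(1), b(2)) = (6, 0) (two consecutive terms determine the rest), the sequence is periodic with period 20.
So b(1347) = b(1 + ((1347-1) mod 20)) = b(7) = 0.

0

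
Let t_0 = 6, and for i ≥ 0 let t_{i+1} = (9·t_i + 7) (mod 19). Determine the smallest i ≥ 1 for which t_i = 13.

t_0 = 6,  t_1 = 4,  t_2 = 5,  t_3 = 14,  t_4 = 0,  t_5 = 7,  t_6 = 13,  t_7 = 10,  t_8 = 2,  t_9 = 6.
The sequence repeats with period 9.
The value 13 first appears (with i ≥ 1) at t_6.

6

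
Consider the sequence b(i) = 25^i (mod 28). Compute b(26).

Listing terms: b(1) = 25; b(2) = 9; b(3) = 1; b(4) = 25.
The sequence repeats with period 3.
(26 - 1) mod 3 = 1, so b(26) = b(2) = 9.

9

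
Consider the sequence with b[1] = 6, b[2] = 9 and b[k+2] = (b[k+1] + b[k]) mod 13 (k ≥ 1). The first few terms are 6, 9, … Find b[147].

11

b[1] = 6,  b[2] = 9,  b[3] = 2,  b[4] = 11,  b[5] = 0,  b[6] = 11,  b[7] = 11,  b[8] = 9,  b[9] = 7,  b[10] = 3,  b[11] = 10,  b[12] = 0,  b[13] = 10,  b[14] = 10,  b[15] = 7,  b[16] = 4,  b[17] = 11,  b[18] = 2,  b[19] = 0,  b[20] = 2,  b[21] = 2,  b[22] = 4,  b[23] = 6,  b[24] = 10,  b[25] = 3,  b[26] = 0,  b[27] = 3,  b[28] = 3,  b[29] = 6,  b[30] = 9.
The sequence repeats with period 28.
So b[147] = b[1 + ((147-1) mod 28)] = b[7] = 11.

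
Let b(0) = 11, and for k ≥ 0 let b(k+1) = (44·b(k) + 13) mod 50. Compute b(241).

We have b(0) = 11, b(1) = 47, b(2) = 31, b(3) = 27, b(4) = 1, b(5) = 7, b(6) = 21, b(7) = 37, b(8) = 41, b(9) = 17, b(10) = 11.
Since b(10) = b(0) = 11, the sequence is periodic with period 10.
(241 - 0) mod 10 = 1, so b(241) = b(1) = 47.

47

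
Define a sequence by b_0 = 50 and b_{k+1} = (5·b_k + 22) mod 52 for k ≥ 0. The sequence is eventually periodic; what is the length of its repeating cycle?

Listing terms: b_0 = 50; b_1 = 12; b_2 = 30; b_3 = 16; b_4 = 50.
The sequence repeats with period 4.

4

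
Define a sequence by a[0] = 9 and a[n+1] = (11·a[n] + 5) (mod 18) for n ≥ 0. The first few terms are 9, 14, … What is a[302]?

We have a[0] = 9, a[1] = 14, a[2] = 15, a[3] = 8, a[4] = 3, a[5] = 2, a[6] = 9.
The sequence repeats with period 6.
So a[302] = a[0 + ((302-0) mod 6)] = a[2] = 15.

15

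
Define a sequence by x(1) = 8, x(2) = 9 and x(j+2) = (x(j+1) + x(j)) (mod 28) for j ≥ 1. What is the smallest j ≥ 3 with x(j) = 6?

x(1) = 8; x(2) = 9; x(3) = 17; x(4) = 26; x(5) = 15; x(6) = 13; x(7) = 0; x(8) = 13; x(9) = 13; x(10) = 26; x(11) = 11; x(12) = 9; x(13) = 20; x(14) = 1; x(15) = 21; x(16) = 22; x(17) = 15; x(18) = 9; x(19) = 24; x(20) = 5; x(21) = 1; x(22) = 6; x(23) = 7; x(24) = 13; x(25) = 20; x(26) = 5; x(27) = 25; x(28) = 2; x(29) = 27; x(30) = 1; x(31) = 0; x(32) = 1; x(33) = 1; x(34) = 2; x(35) = 3; x(36) = 5; x(37) = 8; x(38) = 13; x(39) = 21; x(40) = 6; x(41) = 27; x(42) = 5; x(43) = 4; x(44) = 9; x(45) = 13; x(46) = 22; x(47) = 7; x(48) = 1; x(49) = 8; x(50) = 9.
The sequence repeats with period 48.
The value 6 first appears (with j ≥ 3) at x(22).

22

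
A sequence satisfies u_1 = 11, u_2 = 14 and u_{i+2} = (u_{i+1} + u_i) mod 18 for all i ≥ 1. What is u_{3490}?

5

Listing terms: u_1 = 11,  u_2 = 14,  u_3 = 7,  u_4 = 3,  u_5 = 10,  u_6 = 13,  u_7 = 5,  u_8 = 0,  u_9 = 5,  u_{10} = 5,  u_{11} = 10,  u_{12} = 15,  u_{13} = 7,  u_{14} = 4,  u_{15} = 11,  u_{16} = 15,  u_{17} = 8,  u_{18} = 5,  u_{19} = 13,  u_{20} = 0,  u_{21} = 13,  u_{22} = 13,  u_{23} = 8,  u_{24} = 3,  u_{25} = 11,  u_{26} = 14.
The sequence repeats with period 24.
(3490 - 1) mod 24 = 9, so u_{3490} = u_{10} = 5.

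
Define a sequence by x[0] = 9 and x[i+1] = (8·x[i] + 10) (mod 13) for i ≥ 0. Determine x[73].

x[0] = 9; x[1] = 4; x[2] = 3; x[3] = 8; x[4] = 9.
Since x[4] = x[0] = 9, the sequence is periodic with period 4.
(73 - 0) mod 4 = 1, so x[73] = x[1] = 4.

4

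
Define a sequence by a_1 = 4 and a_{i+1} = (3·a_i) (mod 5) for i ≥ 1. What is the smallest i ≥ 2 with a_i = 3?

4

We have a_1 = 4, a_2 = 2, a_3 = 1, a_4 = 3, a_5 = 4.
The sequence repeats with period 4.
The value 3 first appears (with i ≥ 2) at a_4.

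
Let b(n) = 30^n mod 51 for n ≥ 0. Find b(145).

b(0) = 1; b(1) = 30; b(2) = 33; b(3) = 21; b(4) = 18; b(5) = 30.
Since b(5) = b(1) = 30, the sequence is eventually periodic: after a pre-period of length 1 it cycles with period 4.
For n ≥ 1, b(n) depends only on (n - 1) mod 4. (145 - 1) mod 4 = 0, so b(145) = b(1) = 30.

30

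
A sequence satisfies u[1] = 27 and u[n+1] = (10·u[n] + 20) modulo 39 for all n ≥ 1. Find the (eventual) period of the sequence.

Listing terms: u[1] = 27,  u[2] = 17,  u[3] = 34,  u[4] = 9,  u[5] = 32,  u[6] = 28,  u[7] = 27.
The sequence repeats with period 6.

6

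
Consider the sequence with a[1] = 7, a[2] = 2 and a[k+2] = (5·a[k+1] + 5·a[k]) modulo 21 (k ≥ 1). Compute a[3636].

Computing terms: a[1] = 7; a[2] = 2; a[3] = 3; a[4] = 4; a[5] = 14; a[6] = 6; a[7] = 16; a[8] = 5; a[9] = 0; a[10] = 4; a[11] = 20; a[12] = 15; a[13] = 7; a[14] = 5; a[15] = 18; a[16] = 10; a[17] = 14; a[18] = 15; a[19] = 19; a[20] = 2; a[21] = 0; a[22] = 10; a[23] = 8; a[24] = 6; a[25] = 7; a[26] = 2.
The sequence repeats with period 24.
So a[3636] = a[1 + ((3636-1) mod 24)] = a[12] = 15.

15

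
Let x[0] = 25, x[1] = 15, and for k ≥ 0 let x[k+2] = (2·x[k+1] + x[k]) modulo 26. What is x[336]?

Computing terms: x[0] = 25, x[1] = 15, x[2] = 3, x[3] = 21, x[4] = 19, x[5] = 7, x[6] = 7, x[7] = 21, x[8] = 23, x[9] = 15, x[10] = 1, x[11] = 17, x[12] = 9, x[13] = 9, x[14] = 1, x[15] = 11, x[16] = 23, x[17] = 5, x[18] = 7, x[19] = 19, x[20] = 19, x[21] = 5, x[22] = 3, x[23] = 11, x[24] = 25, x[25] = 9, x[26] = 17, x[27] = 17, x[28] = 25, x[29] = 15.
Since (x[28], x[29]) = (x[0], x[1]) = (25, 15) (two consecutive terms determine the rest), the sequence is periodic with period 28.
(336 - 0) mod 28 = 0, so x[336] = x[0] = 25.

25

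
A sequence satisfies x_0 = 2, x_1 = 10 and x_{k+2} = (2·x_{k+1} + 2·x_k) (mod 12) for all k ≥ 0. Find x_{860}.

We have x_0 = 2, x_1 = 10, x_2 = 0, x_3 = 8, x_4 = 4, x_5 = 0, x_6 = 8.
Since (x_5, x_6) = (x_2, x_3) = (0, 8) (two consecutive terms determine the rest), the sequence is eventually periodic: after a pre-period of length 2 it cycles with period 3.
For k ≥ 2, x_k depends only on (k - 2) mod 3. (860 - 2) mod 3 = 0, so x_{860} = x_2 = 0.

0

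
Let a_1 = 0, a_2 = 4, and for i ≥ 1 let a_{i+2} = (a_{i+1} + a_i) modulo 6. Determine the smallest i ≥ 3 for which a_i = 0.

Listing terms: a_1 = 0,  a_2 = 4,  a_3 = 4,  a_4 = 2,  a_5 = 0,  a_6 = 2,  a_7 = 2,  a_8 = 4,  a_9 = 0,  a_{10} = 4.
Since (a_9, a_{10}) = (a_1, a_2) = (0, 4) (two consecutive terms determine the rest), the sequence is periodic with period 8.
The value 0 first appears (with i ≥ 3) at a_5.

5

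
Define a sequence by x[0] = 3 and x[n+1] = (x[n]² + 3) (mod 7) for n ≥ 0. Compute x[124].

5

Computing terms: x[0] = 3, x[1] = 5, x[2] = 0, x[3] = 3.
Since x[3] = x[0] = 3, the sequence is periodic with period 3.
So x[124] = x[0 + ((124-0) mod 3)] = x[1] = 5.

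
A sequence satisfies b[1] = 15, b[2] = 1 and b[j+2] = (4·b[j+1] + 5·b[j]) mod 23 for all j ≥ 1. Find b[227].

Listing terms: b[1] = 15,  b[2] = 1,  b[3] = 10,  b[4] = 22,  b[5] = 0,  b[6] = 18,  b[7] = 3,  b[8] = 10,  b[9] = 9,  b[10] = 17,  b[11] = 21,  b[12] = 8,  b[13] = 22,  b[14] = 13,  b[15] = 1,  b[16] = 0,  b[17] = 5,  b[18] = 20,  b[19] = 13,  b[20] = 14,  b[21] = 6,  b[22] = 2,  b[23] = 15,  b[24] = 1.
Since (b[23], b[24]) = (b[1], b[2]) = (15, 1) (two consecutive terms determine the rest), the sequence is periodic with period 22.
So b[227] = b[1 + ((227-1) mod 22)] = b[7] = 3.

3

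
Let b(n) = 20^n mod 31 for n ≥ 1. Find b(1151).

7

Computing terms: b(1) = 20, b(2) = 28, b(3) = 2, b(4) = 9, b(5) = 25, b(6) = 4, b(7) = 18, b(8) = 19, b(9) = 8, b(10) = 5, b(11) = 7, b(12) = 16, b(13) = 10, b(14) = 14, b(15) = 1, b(16) = 20.
Since b(16) = b(1) = 20, the sequence is periodic with period 15.
(1151 - 1) mod 15 = 10, so b(1151) = b(11) = 7.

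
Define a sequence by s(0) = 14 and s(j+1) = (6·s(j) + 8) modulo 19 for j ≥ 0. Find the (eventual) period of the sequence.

Computing terms: s(0) = 14; s(1) = 16; s(2) = 9; s(3) = 5; s(4) = 0; s(5) = 8; s(6) = 18; s(7) = 2; s(8) = 1; s(9) = 14.
Since s(9) = s(0) = 14, the sequence is periodic with period 9.

9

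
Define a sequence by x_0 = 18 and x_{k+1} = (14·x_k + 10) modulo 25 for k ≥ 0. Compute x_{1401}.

12

Computing terms: x_0 = 18,  x_1 = 12,  x_2 = 3,  x_3 = 2,  x_4 = 13,  x_5 = 17,  x_6 = 23,  x_7 = 7,  x_8 = 8,  x_9 = 22,  x_{10} = 18.
The sequence repeats with period 10.
So x_{1401} = x_{0 + ((1401-0) mod 10)} = x_1 = 12.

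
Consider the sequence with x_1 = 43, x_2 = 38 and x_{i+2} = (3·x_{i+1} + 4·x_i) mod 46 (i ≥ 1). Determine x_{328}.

4

Computing terms: x_1 = 43,  x_2 = 38,  x_3 = 10,  x_4 = 44,  x_5 = 34,  x_6 = 2,  x_7 = 4,  x_8 = 20,  x_9 = 30,  x_{10} = 32,  x_{11} = 32,  x_{12} = 40,  x_{13} = 18,  x_{14} = 30,  x_{15} = 24,  x_{16} = 8,  x_{17} = 28,  x_{18} = 24,  x_{19} = 0,  x_{20} = 4,  x_{21} = 12,  x_{22} = 6,  x_{23} = 20,  x_{24} = 38,  x_{25} = 10.
Since (x_{24}, x_{25}) = (x_2, x_3) = (38, 10) (two consecutive terms determine the rest), the sequence is eventually periodic: after a pre-period of length 1 it cycles with period 22.
For i ≥ 2, x_i depends only on (i - 2) mod 22. (328 - 2) mod 22 = 18, so x_{328} = x_{20} = 4.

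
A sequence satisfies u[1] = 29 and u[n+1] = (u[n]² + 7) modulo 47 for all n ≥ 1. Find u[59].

Computing terms: u[1] = 29,  u[2] = 2,  u[3] = 11,  u[4] = 34,  u[5] = 35,  u[6] = 10,  u[7] = 13,  u[8] = 35.
Since u[8] = u[5] = 35, the sequence is eventually periodic: after a pre-period of length 4 it cycles with period 3.
For n ≥ 5, u[n] depends only on (n - 5) mod 3. (59 - 5) mod 3 = 0, so u[59] = u[5] = 35.

35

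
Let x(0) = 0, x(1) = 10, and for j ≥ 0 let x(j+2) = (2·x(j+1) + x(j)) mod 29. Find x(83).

Computing terms: x(0) = 0; x(1) = 10; x(2) = 20; x(3) = 21; x(4) = 4; x(5) = 0; x(6) = 4; x(7) = 8; x(8) = 20; x(9) = 19; x(10) = 0; x(11) = 19; x(12) = 9; x(13) = 8; x(14) = 25; x(15) = 0; x(16) = 25; x(17) = 21; x(18) = 9; x(19) = 10; x(20) = 0; x(21) = 10.
The sequence repeats with period 20.
(83 - 0) mod 20 = 3, so x(83) = x(3) = 21.

21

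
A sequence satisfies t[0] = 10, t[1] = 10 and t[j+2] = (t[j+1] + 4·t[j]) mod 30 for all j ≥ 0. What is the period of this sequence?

8

We have t[0] = 10; t[1] = 10; t[2] = 20; t[3] = 0; t[4] = 20; t[5] = 20; t[6] = 10; t[7] = 0; t[8] = 10; t[9] = 10.
Since (t[8], t[9]) = (t[0], t[1]) = (10, 10) (two consecutive terms determine the rest), the sequence is periodic with period 8.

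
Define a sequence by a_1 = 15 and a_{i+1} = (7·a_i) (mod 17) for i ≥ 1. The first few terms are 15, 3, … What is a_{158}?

5

We have a_1 = 15,  a_2 = 3,  a_3 = 4,  a_4 = 11,  a_5 = 9,  a_6 = 12,  a_7 = 16,  a_8 = 10,  a_9 = 2,  a_{10} = 14,  a_{11} = 13,  a_{12} = 6,  a_{13} = 8,  a_{14} = 5,  a_{15} = 1,  a_{16} = 7,  a_{17} = 15.
Since a_{17} = a_1 = 15, the sequence is periodic with period 16.
(158 - 1) mod 16 = 13, so a_{158} = a_{14} = 5.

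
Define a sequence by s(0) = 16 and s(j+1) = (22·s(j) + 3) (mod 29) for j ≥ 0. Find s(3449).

15

We have s(0) = 16,  s(1) = 7,  s(2) = 12,  s(3) = 6,  s(4) = 19,  s(5) = 15,  s(6) = 14,  s(7) = 21,  s(8) = 1,  s(9) = 25,  s(10) = 2,  s(11) = 18,  s(12) = 22,  s(13) = 23,  s(14) = 16.
The sequence repeats with period 14.
So s(3449) = s(0 + ((3449-0) mod 14)) = s(5) = 15.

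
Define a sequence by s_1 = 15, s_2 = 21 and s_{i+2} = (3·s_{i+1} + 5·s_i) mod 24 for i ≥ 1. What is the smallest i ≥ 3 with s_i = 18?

We have s_1 = 15, s_2 = 21, s_3 = 18, s_4 = 15, s_5 = 15, s_6 = 0, s_7 = 3, s_8 = 9, s_9 = 18, s_{10} = 3, s_{11} = 3, s_{12} = 0, s_{13} = 15, s_{14} = 21.
Since (s_{13}, s_{14}) = (s_1, s_2) = (15, 21) (two consecutive terms determine the rest), the sequence is periodic with period 12.
The value 18 first appears (with i ≥ 3) at s_3.

3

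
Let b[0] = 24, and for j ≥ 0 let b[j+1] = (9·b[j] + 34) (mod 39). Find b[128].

22

We have b[0] = 24,  b[1] = 16,  b[2] = 22,  b[3] = 37,  b[4] = 16.
Since b[4] = b[1] = 16, the sequence is eventually periodic: after a pre-period of length 1 it cycles with period 3.
For j ≥ 1, b[j] depends only on (j - 1) mod 3. (128 - 1) mod 3 = 1, so b[128] = b[2] = 22.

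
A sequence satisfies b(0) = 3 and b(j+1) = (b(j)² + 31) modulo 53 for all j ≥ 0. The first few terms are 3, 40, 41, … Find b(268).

Computing terms: b(0) = 3; b(1) = 40; b(2) = 41; b(3) = 16; b(4) = 22; b(5) = 38; b(6) = 44; b(7) = 6; b(8) = 14; b(9) = 15; b(10) = 44.
Since b(10) = b(6) = 44, the sequence is eventually periodic: after a pre-period of length 6 it cycles with period 4.
For j ≥ 6, b(j) depends only on (j - 6) mod 4. (268 - 6) mod 4 = 2, so b(268) = b(8) = 14.

14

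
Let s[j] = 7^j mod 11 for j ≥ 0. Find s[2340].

Listing terms: s[0] = 1, s[1] = 7, s[2] = 5, s[3] = 2, s[4] = 3, s[5] = 10, s[6] = 4, s[7] = 6, s[8] = 9, s[9] = 8, s[10] = 1.
Since s[10] = s[0] = 1, the sequence is periodic with period 10.
So s[2340] = s[0 + ((2340-0) mod 10)] = s[0] = 1.

1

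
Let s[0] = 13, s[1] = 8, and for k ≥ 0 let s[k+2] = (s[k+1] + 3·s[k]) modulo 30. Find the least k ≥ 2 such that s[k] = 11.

We have s[0] = 13; s[1] = 8; s[2] = 17; s[3] = 11; s[4] = 2; s[5] = 5; s[6] = 11; s[7] = 26; s[8] = 29; s[9] = 17; s[10] = 14; s[11] = 5; s[12] = 17; s[13] = 2; s[14] = 23; s[15] = 29; s[16] = 8; s[17] = 5; s[18] = 29; s[19] = 14; s[20] = 11; s[21] = 23; s[22] = 26; s[23] = 5; s[24] = 23; s[25] = 8; s[26] = 17.
Since (s[25], s[26]) = (s[1], s[2]) = (8, 17) (two consecutive terms determine the rest), the sequence is eventually periodic: after a pre-period of length 1 it cycles with period 24.
The value 11 first appears (with k ≥ 2) at s[3].

3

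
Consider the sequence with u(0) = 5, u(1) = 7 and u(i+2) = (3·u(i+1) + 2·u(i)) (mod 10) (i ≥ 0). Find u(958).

Computing terms: u(0) = 5; u(1) = 7; u(2) = 1; u(3) = 7; u(4) = 3; u(5) = 3; u(6) = 5; u(7) = 1; u(8) = 3; u(9) = 1; u(10) = 9; u(11) = 9; u(12) = 5; u(13) = 3; u(14) = 9; u(15) = 3; u(16) = 7; u(17) = 7; u(18) = 5; u(19) = 9; u(20) = 7; u(21) = 9; u(22) = 1; u(23) = 1; u(24) = 5; u(25) = 7.
The sequence repeats with period 24.
(958 - 0) mod 24 = 22, so u(958) = u(22) = 1.

1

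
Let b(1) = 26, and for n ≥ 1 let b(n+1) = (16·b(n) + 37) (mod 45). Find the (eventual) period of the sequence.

b(1) = 26; b(2) = 3; b(3) = 40; b(4) = 2; b(5) = 24; b(6) = 16; b(7) = 23; b(8) = 0; b(9) = 37; b(10) = 44; b(11) = 21; b(12) = 13; b(13) = 20; b(14) = 42; b(15) = 34; b(16) = 41; b(17) = 18; b(18) = 10; b(19) = 17; b(20) = 39; b(21) = 31; b(22) = 38; b(23) = 15; b(24) = 7; b(25) = 14; b(26) = 36; b(27) = 28; b(28) = 35; b(29) = 12; b(30) = 4; b(31) = 11; b(32) = 33; b(33) = 25; b(34) = 32; b(35) = 9; b(36) = 1; b(37) = 8; b(38) = 30; b(39) = 22; b(40) = 29; b(41) = 6; b(42) = 43; b(43) = 5; b(44) = 27; b(45) = 19; b(46) = 26.
Since b(46) = b(1) = 26, the sequence is periodic with period 45.

45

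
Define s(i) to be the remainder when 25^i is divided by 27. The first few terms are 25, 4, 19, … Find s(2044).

Computing terms: s(1) = 25,  s(2) = 4,  s(3) = 19,  s(4) = 16,  s(5) = 22,  s(6) = 10,  s(7) = 7,  s(8) = 13,  s(9) = 1,  s(10) = 25.
Since s(10) = s(1) = 25, the sequence is periodic with period 9.
So s(2044) = s(1 + ((2044-1) mod 9)) = s(1) = 25.

25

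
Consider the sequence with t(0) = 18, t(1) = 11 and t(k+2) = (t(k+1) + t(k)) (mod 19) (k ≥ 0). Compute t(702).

We have t(0) = 18,  t(1) = 11,  t(2) = 10,  t(3) = 2,  t(4) = 12,  t(5) = 14,  t(6) = 7,  t(7) = 2,  t(8) = 9,  t(9) = 11,  t(10) = 1,  t(11) = 12,  t(12) = 13,  t(13) = 6,  t(14) = 0,  t(15) = 6,  t(16) = 6,  t(17) = 12,  t(18) = 18,  t(19) = 11.
The sequence repeats with period 18.
So t(702) = t(0 + ((702-0) mod 18)) = t(0) = 18.

18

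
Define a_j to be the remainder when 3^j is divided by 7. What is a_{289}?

3

a_1 = 3,  a_2 = 2,  a_3 = 6,  a_4 = 4,  a_5 = 5,  a_6 = 1,  a_7 = 3.
Since a_7 = a_1 = 3, the sequence is periodic with period 6.
So a_{289} = a_{1 + ((289-1) mod 6)} = a_1 = 3.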